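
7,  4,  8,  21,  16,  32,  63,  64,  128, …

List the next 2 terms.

189, 256

The slot pattern repeats as ABB (period 3), so there are 2 interleaved tracks.
Track A = 7, 21, 63: geometric with ratio 3.
Track B = 4, 8, 16, 32, 64, 128: powers 2^2, 2^3, 2^4, ….
Position 10 falls in track A as its term 4, giving 189.
The 11th slot belongs to track B; its 7th term is 256.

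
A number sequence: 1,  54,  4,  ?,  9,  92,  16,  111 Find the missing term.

Split by position mod 2 into 2 tracks.
Stream A: 1, 4, 9, 16. Perfect squares starting at 1².
Stream B: 54, ?, 92, 111. Adding 19 each time.
So the missing entry in stream B is 73.

73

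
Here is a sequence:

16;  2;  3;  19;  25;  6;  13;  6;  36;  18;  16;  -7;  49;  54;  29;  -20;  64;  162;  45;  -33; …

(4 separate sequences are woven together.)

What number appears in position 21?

81

The terms cycle through 4 interleaved subsequences.
Subsequence A is 16, 25, 36, 49, 64, which is perfect squares starting at 4².
Subsequence B is 2, 6, 18, 54, 162, which is multiplying by 3 each time.
Subsequence C is 3, 13, 16, 29, 45, which is each term equals the sum of the previous two.
Subsequence D is 19, 6, -7, -20, -33, which is subtracting 13 each time.
The 21st slot belongs to subsequence A; its 6th term is 81.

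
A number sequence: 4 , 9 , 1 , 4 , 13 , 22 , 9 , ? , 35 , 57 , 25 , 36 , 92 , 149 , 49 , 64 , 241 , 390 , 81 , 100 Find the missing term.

16

Positions follow the repeating pattern AABB; grouping by letter gives 2 tracks.
Subsequence A: 4, 9, 13, 22, 35, 57, 92, 149, 241, 390 (a Fibonacci-like recurrence a_n = a_{n-1} + a_{n-2}).
Subsequence B: 1, 4, 9, ?, 25, 36, 49, 64, 81, 100 (perfect squares starting at 1²).
So the missing entry in subsequence B is 16.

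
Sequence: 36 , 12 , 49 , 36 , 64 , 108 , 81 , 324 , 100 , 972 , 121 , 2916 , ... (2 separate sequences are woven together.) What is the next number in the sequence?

144

The terms cycle through 2 interleaved subsequences.
Track A: 36, 49, 64, 81, 100, 121. Perfect squares starting at 6².
Track B: 12, 36, 108, 324, 972, 2916. A geometric progression (common ratio 3).
Term 13 comes from track A (its 7th entry): 144.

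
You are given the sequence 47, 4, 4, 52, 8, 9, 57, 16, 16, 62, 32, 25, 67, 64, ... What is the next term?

36

The terms cycle through 3 interleaved subsequences.
Stream A = 47, 52, 57, 62, 67: linear: a_n = 42 + 5·n.
Stream B = 4, 8, 16, 32, 64: powers of 2.
Stream C = 4, 9, 16, 25: the squares 2², 3², 4², ….
The 15th slot belongs to stream C; its 5th term is 36.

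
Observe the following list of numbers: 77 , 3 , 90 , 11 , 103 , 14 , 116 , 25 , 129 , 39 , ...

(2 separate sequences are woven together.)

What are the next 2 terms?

142, 64

Split by position mod 2 into 2 tracks.
Track A: 77, 90, 103, 116, 129 — linear: a_n = 64 + 13·n.
Track B: 3, 11, 14, 25, 39 — Fibonacci-style (each term is the sum of the two before it).
Position 11 falls in track A as its term 6, giving 142.
Position 12 → track B, term 6 = 64.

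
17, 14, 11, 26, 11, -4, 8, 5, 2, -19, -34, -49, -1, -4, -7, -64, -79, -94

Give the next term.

Reading positions in blocks of 6 reveals the pattern AAABBB — 2 tracks woven together.
Stream A: 17, 14, 11, 8, 5, 2, -1, -4, -7. Arithmetic with common difference −3.
Stream B: 26, 11, -4, -19, -34, -49, -64, -79, -94. Arithmetic, step −15.
Term 19 comes from stream A (its 10th entry): -10.

-10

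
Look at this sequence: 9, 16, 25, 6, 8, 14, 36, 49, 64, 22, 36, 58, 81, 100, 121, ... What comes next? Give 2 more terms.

94, 152

The slot pattern repeats as AAABBB (period 6), so there are 2 interleaved tracks.
Stream A: 9, 16, 25, 36, 49, 64, 81, 100, 121 — perfect squares starting at 3².
Stream B: 6, 8, 14, 22, 36, 58 — each term equals the sum of the previous two.
Term 16 comes from stream B (its 7th entry): 94.
The 17th slot belongs to stream B; its 8th term is 152.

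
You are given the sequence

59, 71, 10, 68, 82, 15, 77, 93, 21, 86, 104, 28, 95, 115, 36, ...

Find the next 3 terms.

104, 126, 45

Read the sequence 3 terms at a time; column i is its own pattern.
Track A: 59, 68, 77, 86, 95. Arithmetic, step +9.
Track B: 71, 82, 93, 104, 115. Linear: a_n = 60 + 11·n.
Track C: 10, 15, 21, 28, 36. The triangular numbers T_4, T_5, ….
The 16th slot belongs to track A; its 6th term is 104.
Position 17 falls in track B as its term 6, giving 126.
Position 18 → track C, term 6 = 45.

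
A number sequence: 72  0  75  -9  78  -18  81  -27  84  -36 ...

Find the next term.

The terms cycle through 2 interleaved subsequences.
Track A = 72, 75, 78, 81, 84: arithmetic with common difference +3.
Track B = 0, -9, -18, -27, -36: subtracting 9 each time.
Term 11 comes from track A (its 6th entry): 87.

87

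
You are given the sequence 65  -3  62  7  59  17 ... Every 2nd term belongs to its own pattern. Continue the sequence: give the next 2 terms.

Odd-indexed and even-indexed terms follow separate rules.
Subsequence A is 65, 62, 59, which is arithmetic, step −3.
Subsequence B is -3, 7, 17, which is arithmetic with common difference +10.
Term 7 comes from subsequence A (its 4th entry): 56.
The 8th slot belongs to subsequence B; its 4th term is 27.

56, 27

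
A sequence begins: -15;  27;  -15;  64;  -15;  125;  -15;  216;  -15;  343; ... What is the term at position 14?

729

Odd-indexed and even-indexed terms follow separate rules.
Track A = -15, -15, -15, -15, -15: always -15.
Track B = 27, 64, 125, 216, 343: perfect cubes starting at 3³.
Position 14 → track B, term 7 = 729.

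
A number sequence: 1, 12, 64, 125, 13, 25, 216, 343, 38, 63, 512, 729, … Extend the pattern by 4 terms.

The slot pattern repeats as AABB (period 4), so there are 2 interleaved tracks.
Track A: 1, 12, 13, 25, 38, 63. A Fibonacci-like recurrence a_n = a_{n-1} + a_{n-2}.
Track B: 64, 125, 216, 343, 512, 729. Consecutive cubes n³ from n = 4.
The 13th slot belongs to track A; its 7th term is 101.
Position 14 → track A, term 8 = 164.
The 15th slot belongs to track B; its 7th term is 1000.
Position 16 falls in track B as its term 8, giving 1331.

101, 164, 1000, 1331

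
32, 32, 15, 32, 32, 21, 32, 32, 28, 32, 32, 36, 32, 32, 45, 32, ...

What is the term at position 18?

Reading positions in blocks of 3 reveals the pattern AAB — 2 tracks woven together.
Track A is 32, 32, 32, 32, 32, 32, 32, 32, 32, 32, 32, which is always 32.
Track B is 15, 21, 28, 36, 45, which is triangular numbers starting at T_5.
Position 18 falls in track B as its term 6, giving 55.

55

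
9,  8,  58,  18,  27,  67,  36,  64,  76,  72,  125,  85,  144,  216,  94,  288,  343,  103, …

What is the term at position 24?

Split by position mod 3: positions 1, 4, 7, … form one track, and each other residue class forms its own.
Stream A = 9, 18, 36, 72, 144, 288: geometric with ratio 2.
Stream B = 8, 27, 64, 125, 216, 343: perfect cubes starting at 2³.
Stream C = 58, 67, 76, 85, 94, 103: arithmetic, step +9.
Term 24 comes from stream C (its 8th entry): 121.

121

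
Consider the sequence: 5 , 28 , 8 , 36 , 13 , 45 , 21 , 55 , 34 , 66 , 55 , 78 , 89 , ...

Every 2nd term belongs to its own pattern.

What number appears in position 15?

144

The terms cycle through 2 interleaved subsequences.
Track A: 5, 8, 13, 21, 34, 55, 89 — a Fibonacci-like recurrence a_n = a_{n-1} + a_{n-2}.
Track B: 28, 36, 45, 55, 66, 78 — the triangular numbers T_7, T_8, ….
Position 15 → track A, term 8 = 144.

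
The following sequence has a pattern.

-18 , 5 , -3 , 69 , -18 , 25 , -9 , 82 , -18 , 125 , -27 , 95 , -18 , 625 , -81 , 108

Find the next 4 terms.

Split by position mod 4 into 4 tracks.
Subsequence A = -18, -18, -18, -18: constant -18.
Subsequence B = 5, 25, 125, 625: powers of 5.
Subsequence C = -3, -9, -27, -81: geometric, ×3 each step.
Subsequence D = 69, 82, 95, 108: linear: a_n = 56 + 13·n.
The 17th slot belongs to subsequence A; its 5th term is -18.
The 18th slot belongs to subsequence B; its 5th term is 3125.
The 19th slot belongs to subsequence C; its 5th term is -243.
Position 20 falls in subsequence D as its term 5, giving 121.

-18, 3125, -243, 121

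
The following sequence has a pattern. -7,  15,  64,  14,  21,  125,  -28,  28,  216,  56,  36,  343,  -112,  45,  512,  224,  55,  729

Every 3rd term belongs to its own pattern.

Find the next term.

Split by position mod 3: positions 1, 4, 7, … form one track, and each other residue class forms its own.
Subsequence A: -7, 14, -28, 56, -112, 224 — geometric, ×-2 each step.
Subsequence B: 15, 21, 28, 36, 45, 55 — the triangular numbers T_5, T_6, ….
Subsequence C: 64, 125, 216, 343, 512, 729 — consecutive cubes n³ from n = 4.
The 19th slot belongs to subsequence A; its 7th term is -448.

-448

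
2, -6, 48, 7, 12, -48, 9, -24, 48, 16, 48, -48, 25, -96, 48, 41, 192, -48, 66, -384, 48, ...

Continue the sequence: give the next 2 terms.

Split by position mod 3 into 3 tracks.
Track A is 2, 7, 9, 16, 25, 41, 66, which is each term equals the sum of the previous two.
Track B is -6, 12, -24, 48, -96, 192, -384, which is a geometric progression (common ratio -2).
Track C is 48, -48, 48, -48, 48, -48, 48, which is the oscillation 48·(−1)^(n+1).
Term 22 comes from track A (its 8th entry): 107.
The 23rd slot belongs to track B; its 8th term is 768.

107, 768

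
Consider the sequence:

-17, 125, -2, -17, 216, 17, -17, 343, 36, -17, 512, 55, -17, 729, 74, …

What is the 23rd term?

1728

The terms cycle through 3 interleaved subsequences.
Track A: -17, -17, -17, -17, -17 — the constant sequence -17.
Track B: 125, 216, 343, 512, 729 — consecutive cubes n³ from n = 5.
Track C: -2, 17, 36, 55, 74 — arithmetic with common difference +19.
Term 23 comes from track B (its 8th entry): 1728.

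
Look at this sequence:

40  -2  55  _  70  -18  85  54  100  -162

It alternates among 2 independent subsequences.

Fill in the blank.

6

Positions 1, 3, 5, … form one subsequence and positions 2, 4, 6, … form another.
Subsequence A: 40, 55, 70, 85, 100 (adding 15 each time).
Subsequence B: -2, ?, -18, 54, -162 (a geometric progression (common ratio -3)).
The gap is subsequence B's term 2; the rule gives 6.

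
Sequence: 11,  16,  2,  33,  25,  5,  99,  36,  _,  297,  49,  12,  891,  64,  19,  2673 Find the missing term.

Split by position mod 3 into 3 tracks.
Track A: 11, 33, 99, 297, 891, 2673 (geometric, ×3 each step).
Track B: 16, 25, 36, 49, 64 (perfect squares starting at 4²).
Track C: 2, 5, ?, 12, 19 (Fibonacci-style (each term is the sum of the two before it)).
So the missing entry in track C is 7.

7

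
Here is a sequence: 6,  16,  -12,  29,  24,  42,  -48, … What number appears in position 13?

Positions 1, 3, 5, … form one subsequence and positions 2, 4, 6, … form another.
Track A is 6, -12, 24, -48, which is geometric, ×-2 each step.
Track B is 16, 29, 42, which is arithmetic with common difference +13.
Position 13 falls in track A as its term 7, giving 384.

384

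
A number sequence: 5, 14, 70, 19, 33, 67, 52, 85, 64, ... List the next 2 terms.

The slot pattern repeats as AAB (period 3), so there are 2 interleaved tracks.
Subsequence A is 5, 14, 19, 33, 52, 85, which is a Fibonacci-like recurrence a_n = a_{n-1} + a_{n-2}.
Subsequence B is 70, 67, 64, which is linear: a_n = 73 − 3·n.
Term 10 comes from subsequence A (its 7th entry): 137.
Term 11 comes from subsequence A (its 8th entry): 222.

137, 222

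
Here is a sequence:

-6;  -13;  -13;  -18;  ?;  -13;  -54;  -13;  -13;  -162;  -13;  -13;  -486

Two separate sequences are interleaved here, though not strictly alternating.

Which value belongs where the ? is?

-13

Reading positions in blocks of 3 reveals the pattern ABB — 2 tracks woven together.
Track A = -6, -18, -54, -162, -486: a geometric progression (common ratio 3).
Track B = -13, -13, ?, -13, -13, -13, -13, -13: constant -13.
Filling track B at index 3 by its rule yields -13.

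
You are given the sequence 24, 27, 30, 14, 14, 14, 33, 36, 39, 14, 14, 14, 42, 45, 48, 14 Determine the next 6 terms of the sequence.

14, 14, 51, 54, 57, 14

Reading positions in blocks of 6 reveals the pattern AAABBB — 2 tracks woven together.
Stream A = 24, 27, 30, 33, 36, 39, 42, 45, 48: arithmetic, step +3.
Stream B = 14, 14, 14, 14, 14, 14, 14: constant 14.
The 17th slot belongs to stream B; its 8th term is 14.
Position 18 falls in stream B as its term 9, giving 14.
Position 19 → stream A, term 10 = 51.
Position 20 falls in stream A as its term 11, giving 54.
Position 21 → stream A, term 12 = 57.
Term 22 comes from stream B (its 10th entry): 14.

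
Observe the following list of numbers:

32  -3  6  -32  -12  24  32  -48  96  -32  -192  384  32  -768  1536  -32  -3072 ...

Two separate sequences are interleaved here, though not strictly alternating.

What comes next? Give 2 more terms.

The slot pattern repeats as ABB (period 3), so there are 2 interleaved tracks.
Track A: 32, -32, 32, -32, 32, -32 (the oscillation 32·(−1)^(n+1)).
Track B: -3, 6, -12, 24, -48, 96, -192, 384, -768, 1536, -3072 (geometric with ratio -2).
Position 18 → track B, term 12 = 6144.
Term 19 comes from track A (its 7th entry): 32.

6144, 32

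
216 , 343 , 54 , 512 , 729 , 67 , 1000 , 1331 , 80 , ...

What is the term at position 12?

93

Positions follow the repeating pattern AAB; grouping by letter gives 2 tracks.
Track A: 216, 343, 512, 729, 1000, 1331 (the cubes 6³, 7³, 8³, …).
Track B: 54, 67, 80 (arithmetic with common difference +13).
Position 12 falls in track B as its term 4, giving 93.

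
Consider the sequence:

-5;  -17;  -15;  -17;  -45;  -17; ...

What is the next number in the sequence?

-135

Odd-indexed and even-indexed terms follow separate rules.
Subsequence A is -5, -15, -45, which is multiplying by 3 each time.
Subsequence B is -17, -17, -17, which is the constant sequence -17.
Position 7 → subsequence A, term 4 = -135.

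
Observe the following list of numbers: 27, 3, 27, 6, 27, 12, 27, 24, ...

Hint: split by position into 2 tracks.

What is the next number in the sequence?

27

Split by position mod 2 into 2 tracks.
Track A: 27, 27, 27, 27 (the constant sequence 27).
Track B: 3, 6, 12, 24 (a geometric progression (common ratio 2)).
The 9th slot belongs to track A; its 5th term is 27.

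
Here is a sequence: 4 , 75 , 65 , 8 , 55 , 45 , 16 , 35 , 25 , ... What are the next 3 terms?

Positions follow the repeating pattern ABB; grouping by letter gives 2 tracks.
Subsequence A is 4, 8, 16, which is successive powers of 2.
Subsequence B is 75, 65, 55, 45, 35, 25, which is arithmetic, step −10.
Position 10 → subsequence A, term 4 = 32.
Position 11 falls in subsequence B as its term 7, giving 15.
Term 12 comes from subsequence B (its 8th entry): 5.

32, 15, 5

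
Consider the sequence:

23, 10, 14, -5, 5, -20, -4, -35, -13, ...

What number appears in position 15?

Positions 1, 3, 5, … form one subsequence and positions 2, 4, 6, … form another.
Track A = 23, 14, 5, -4, -13: linear: a_n = 32 − 9·n.
Track B = 10, -5, -20, -35: arithmetic, step −15.
Position 15 → track A, term 8 = -40.

-40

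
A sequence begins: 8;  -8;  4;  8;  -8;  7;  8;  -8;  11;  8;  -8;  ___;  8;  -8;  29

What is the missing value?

18

The slot pattern repeats as AAB (period 3), so there are 2 interleaved tracks.
Stream A: 8, -8, 8, -8, 8, -8, 8, -8, 8, -8 (alternating ±8).
Stream B: 4, 7, 11, ?, 29 (a Fibonacci-like recurrence a_n = a_{n-1} + a_{n-2}).
Filling stream B at index 4 by its rule yields 18.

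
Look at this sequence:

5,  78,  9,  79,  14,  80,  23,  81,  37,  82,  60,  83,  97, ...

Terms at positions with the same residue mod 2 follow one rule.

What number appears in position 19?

Taking every 2nd term gives 2 separate tracks.
Track A: 5, 9, 14, 23, 37, 60, 97 — Fibonacci-style (each term is the sum of the two before it).
Track B: 78, 79, 80, 81, 82, 83 — adding 1 each time.
Position 19 falls in track A as its term 10, giving 411.

411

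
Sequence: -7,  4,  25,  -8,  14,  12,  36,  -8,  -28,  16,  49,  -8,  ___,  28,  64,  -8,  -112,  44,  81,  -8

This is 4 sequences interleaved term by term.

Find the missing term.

56

Split by position mod 4: positions 1, 5, 9, … form one track, and each other residue class forms its own.
Track A = -7, 14, -28, ?, -112: a geometric progression (common ratio -2).
Track B = 4, 12, 16, 28, 44: a Fibonacci-like recurrence a_n = a_{n-1} + a_{n-2}.
Track C = 25, 36, 49, 64, 81: consecutive squares n² from n = 5.
Track D = -8, -8, -8, -8, -8: the constant sequence -8.
So the missing entry in track A is 56.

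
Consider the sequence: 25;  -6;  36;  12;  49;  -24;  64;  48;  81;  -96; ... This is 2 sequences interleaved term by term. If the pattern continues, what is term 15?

Split by position mod 2 into 2 tracks.
Subsequence A: 25, 36, 49, 64, 81 — the squares 5², 6², 7², ….
Subsequence B: -6, 12, -24, 48, -96 — multiplying by -2 each time.
Position 15 → subsequence A, term 8 = 144.

144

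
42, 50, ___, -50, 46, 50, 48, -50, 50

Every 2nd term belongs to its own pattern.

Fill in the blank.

Split by position mod 2 into 2 tracks.
Stream A: 42, ?, 46, 48, 50. Arithmetic, step +2.
Stream B: 50, -50, 50, -50. The oscillation 50·(−1)^(n+1).
So the missing entry in stream A is 44.

44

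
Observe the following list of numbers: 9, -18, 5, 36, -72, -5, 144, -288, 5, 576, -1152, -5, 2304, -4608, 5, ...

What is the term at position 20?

Positions follow the repeating pattern AAB; grouping by letter gives 2 tracks.
Track A is 9, -18, 36, -72, 144, -288, 576, -1152, 2304, -4608, which is geometric with ratio -2.
Track B is 5, -5, 5, -5, 5, which is oscillating between 5 and -5.
Term 20 comes from track A (its 14th entry): -73728.

-73728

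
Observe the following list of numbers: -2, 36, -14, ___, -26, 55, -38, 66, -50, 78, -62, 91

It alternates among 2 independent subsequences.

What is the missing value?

45

Taking every 2nd term gives 2 separate tracks.
Stream A is -2, -14, -26, -38, -50, -62, which is arithmetic, step −12.
Stream B is 36, ?, 55, 66, 78, 91, which is the triangular numbers T_8, T_9, ….
The gap is stream B's term 2; the rule gives 45.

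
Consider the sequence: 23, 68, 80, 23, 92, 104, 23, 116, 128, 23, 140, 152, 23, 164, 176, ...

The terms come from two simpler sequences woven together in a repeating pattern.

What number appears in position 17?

188

Reading positions in blocks of 3 reveals the pattern ABB — 2 tracks woven together.
Track A: 23, 23, 23, 23, 23 — always 23.
Track B: 68, 80, 92, 104, 116, 128, 140, 152, 164, 176 — linear: a_n = 56 + 12·n.
Term 17 comes from track B (its 11th entry): 188.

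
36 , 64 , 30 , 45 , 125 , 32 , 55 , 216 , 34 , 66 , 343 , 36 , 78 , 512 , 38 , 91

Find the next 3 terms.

Split by position mod 3 into 3 tracks.
Subsequence A: 36, 45, 55, 66, 78, 91. The triangular numbers T_8, T_9, ….
Subsequence B: 64, 125, 216, 343, 512. Consecutive cubes n³ from n = 4.
Subsequence C: 30, 32, 34, 36, 38. Linear: a_n = 28 + 2·n.
The 17th slot belongs to subsequence B; its 6th term is 729.
The 18th slot belongs to subsequence C; its 6th term is 40.
Position 19 falls in subsequence A as its term 7, giving 105.

729, 40, 105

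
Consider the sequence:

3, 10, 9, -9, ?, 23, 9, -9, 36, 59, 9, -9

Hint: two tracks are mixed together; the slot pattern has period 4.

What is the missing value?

13

Positions follow the repeating pattern AABB; grouping by letter gives 2 tracks.
Track A: 3, 10, ?, 23, 36, 59. Fibonacci-style (each term is the sum of the two before it).
Track B: 9, -9, 9, -9, 9, -9. Oscillating between 9 and -9.
The gap is track A's term 3; the rule gives 13.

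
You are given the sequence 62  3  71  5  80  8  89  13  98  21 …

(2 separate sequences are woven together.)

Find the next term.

107

Split by position mod 2 into 2 tracks.
Track A: 62, 71, 80, 89, 98 (linear: a_n = 53 + 9·n).
Track B: 3, 5, 8, 13, 21 (a Fibonacci-like recurrence a_n = a_{n-1} + a_{n-2}).
Position 11 → track A, term 6 = 107.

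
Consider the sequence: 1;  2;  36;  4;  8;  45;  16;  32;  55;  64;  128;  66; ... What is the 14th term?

512

The slot pattern repeats as AAB (period 3), so there are 2 interleaved tracks.
Stream A: 1, 2, 4, 8, 16, 32, 64, 128 — successive powers of 2.
Stream B: 36, 45, 55, 66 — the triangular numbers T_8, T_9, ….
Term 14 comes from stream A (its 10th entry): 512.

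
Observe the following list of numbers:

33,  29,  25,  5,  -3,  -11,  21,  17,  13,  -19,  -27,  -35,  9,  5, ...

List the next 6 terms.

Reading positions in blocks of 6 reveals the pattern AAABBB — 2 tracks woven together.
Subsequence A = 33, 29, 25, 21, 17, 13, 9, 5: linear: a_n = 37 − 4·n.
Subsequence B = 5, -3, -11, -19, -27, -35: linear: a_n = 13 − 8·n.
Position 15 falls in subsequence A as its term 9, giving 1.
Position 16 → subsequence B, term 7 = -43.
The 17th slot belongs to subsequence B; its 8th term is -51.
Position 18 falls in subsequence B as its term 9, giving -59.
Term 19 comes from subsequence A (its 10th entry): -3.
Position 20 falls in subsequence A as its term 11, giving -7.

1, -43, -51, -59, -3, -7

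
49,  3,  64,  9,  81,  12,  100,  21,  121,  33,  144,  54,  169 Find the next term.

87

Split by position mod 2 into 2 tracks.
Track A: 49, 64, 81, 100, 121, 144, 169 (the squares 7², 8², 9², …).
Track B: 3, 9, 12, 21, 33, 54 (a Fibonacci-like recurrence a_n = a_{n-1} + a_{n-2}).
Term 14 comes from track B (its 7th entry): 87.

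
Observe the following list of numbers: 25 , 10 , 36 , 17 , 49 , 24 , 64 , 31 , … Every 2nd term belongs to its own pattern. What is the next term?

The terms cycle through 2 interleaved subsequences.
Track A: 25, 36, 49, 64 — consecutive squares n² from n = 5.
Track B: 10, 17, 24, 31 — arithmetic with common difference +7.
Term 9 comes from track A (its 5th entry): 81.

81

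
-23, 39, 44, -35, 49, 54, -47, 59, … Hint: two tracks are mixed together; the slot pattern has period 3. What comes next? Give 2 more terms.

64, -59

Positions follow the repeating pattern ABB; grouping by letter gives 2 tracks.
Track A: -23, -35, -47 (arithmetic with common difference −12).
Track B: 39, 44, 49, 54, 59 (arithmetic with common difference +5).
The 9th slot belongs to track B; its 6th term is 64.
Position 10 falls in track A as its term 4, giving -59.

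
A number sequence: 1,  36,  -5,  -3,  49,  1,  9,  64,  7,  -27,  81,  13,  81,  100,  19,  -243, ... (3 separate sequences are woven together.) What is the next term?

Split by position mod 3: positions 1, 4, 7, … form one track, and each other residue class forms its own.
Stream A = 1, -3, 9, -27, 81, -243: a geometric progression (common ratio -3).
Stream B = 36, 49, 64, 81, 100: perfect squares starting at 6².
Stream C = -5, 1, 7, 13, 19: arithmetic, step +6.
Position 17 → stream B, term 6 = 121.

121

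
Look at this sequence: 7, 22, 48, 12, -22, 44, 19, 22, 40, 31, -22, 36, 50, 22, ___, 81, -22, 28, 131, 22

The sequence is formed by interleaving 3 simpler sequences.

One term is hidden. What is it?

32

Split by position mod 3 into 3 tracks.
Track A = 7, 12, 19, 31, 50, 81, 131: each term equals the sum of the previous two.
Track B = 22, -22, 22, -22, 22, -22, 22: alternating ±22.
Track C = 48, 44, 40, 36, ?, 28: subtracting 4 each time.
So the missing entry in track C is 32.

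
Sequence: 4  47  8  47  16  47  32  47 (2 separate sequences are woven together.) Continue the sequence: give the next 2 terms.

The terms cycle through 2 interleaved subsequences.
Stream A: 4, 8, 16, 32 — multiplying by 2 each time.
Stream B: 47, 47, 47, 47 — always 47.
Term 9 comes from stream A (its 5th entry): 64.
The 10th slot belongs to stream B; its 5th term is 47.

64, 47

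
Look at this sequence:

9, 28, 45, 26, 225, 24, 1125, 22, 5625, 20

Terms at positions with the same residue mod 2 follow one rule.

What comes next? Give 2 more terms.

28125, 18

Taking every 2nd term gives 2 separate tracks.
Stream A: 9, 45, 225, 1125, 5625. Geometric with ratio 5.
Stream B: 28, 26, 24, 22, 20. Subtracting 2 each time.
Position 11 falls in stream A as its term 6, giving 28125.
The 12th slot belongs to stream B; its 6th term is 18.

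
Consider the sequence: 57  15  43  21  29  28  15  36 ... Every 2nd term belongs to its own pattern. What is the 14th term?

66

Split by position mod 2 into 2 tracks.
Stream A: 57, 43, 29, 15. Linear: a_n = 71 − 14·n.
Stream B: 15, 21, 28, 36. The triangular numbers T_5, T_6, ….
Position 14 → stream B, term 7 = 66.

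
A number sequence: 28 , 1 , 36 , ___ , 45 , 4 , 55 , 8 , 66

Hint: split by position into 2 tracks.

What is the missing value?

2

The terms cycle through 2 interleaved subsequences.
Subsequence A is 28, 36, 45, 55, 66, which is the triangular numbers T_7, T_8, ….
Subsequence B is 1, ?, 4, 8, which is powers 2^0, 2^1, 2^2, ….
Subsequence B's pattern makes the blank 2.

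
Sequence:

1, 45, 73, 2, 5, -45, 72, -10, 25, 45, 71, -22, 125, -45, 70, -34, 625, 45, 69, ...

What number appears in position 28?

Read the sequence 4 terms at a time; column i is its own pattern.
Track A: 1, 5, 25, 125, 625. Geometric, ×5 each step.
Track B: 45, -45, 45, -45, 45. Alternating ±45.
Track C: 73, 72, 71, 70, 69. Subtracting 1 each time.
Track D: 2, -10, -22, -34. Arithmetic, step −12.
Term 28 comes from track D (its 7th entry): -70.

-70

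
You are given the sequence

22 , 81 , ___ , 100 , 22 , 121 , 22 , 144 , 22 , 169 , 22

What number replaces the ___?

Taking every 2nd term gives 2 separate tracks.
Stream A: 22, ?, 22, 22, 22, 22 (the constant sequence 22).
Stream B: 81, 100, 121, 144, 169 (the squares 9², 10², 11², …).
The gap is stream A's term 2; the rule gives 22.

22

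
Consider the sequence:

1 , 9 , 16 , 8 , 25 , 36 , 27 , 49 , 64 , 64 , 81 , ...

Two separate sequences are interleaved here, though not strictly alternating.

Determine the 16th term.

Reading positions in blocks of 3 reveals the pattern ABB — 2 tracks woven together.
Stream A: 1, 8, 27, 64. Consecutive cubes n³ from n = 1.
Stream B: 9, 16, 25, 36, 49, 64, 81. Consecutive squares n² from n = 3.
Position 16 → stream A, term 6 = 216.

216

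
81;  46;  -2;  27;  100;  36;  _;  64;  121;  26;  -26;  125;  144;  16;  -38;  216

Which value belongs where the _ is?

Split by position mod 4: positions 1, 5, 9, … form one track, and each other residue class forms its own.
Stream A: 81, 100, 121, 144. The squares 9², 10², 11², ….
Stream B: 46, 36, 26, 16. Arithmetic with common difference −10.
Stream C: -2, ?, -26, -38. Arithmetic, step −12.
Stream D: 27, 64, 125, 216. Perfect cubes starting at 3³.
The gap is stream C's term 2; the rule gives -14.

-14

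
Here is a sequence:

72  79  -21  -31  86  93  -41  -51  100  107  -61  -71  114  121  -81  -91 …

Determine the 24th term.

-131

Positions follow the repeating pattern AABB; grouping by letter gives 2 tracks.
Track A = 72, 79, 86, 93, 100, 107, 114, 121: arithmetic with common difference +7.
Track B = -21, -31, -41, -51, -61, -71, -81, -91: arithmetic with common difference −10.
The 24th slot belongs to track B; its 12th term is -131.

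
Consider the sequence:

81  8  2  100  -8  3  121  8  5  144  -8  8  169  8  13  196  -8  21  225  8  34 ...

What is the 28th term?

324

Read the sequence 3 terms at a time; column i is its own pattern.
Track A = 81, 100, 121, 144, 169, 196, 225: perfect squares starting at 9².
Track B = 8, -8, 8, -8, 8, -8, 8: the oscillation 8·(−1)^(n+1).
Track C = 2, 3, 5, 8, 13, 21, 34: each term equals the sum of the previous two.
The 28th slot belongs to track A; its 10th term is 324.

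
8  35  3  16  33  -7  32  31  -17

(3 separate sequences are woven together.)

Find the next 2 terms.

Split by position mod 3: positions 1, 4, 7, … form one track, and each other residue class forms its own.
Subsequence A: 8, 16, 32 — powers 2^3, 2^4, 2^5, ….
Subsequence B: 35, 33, 31 — linear: a_n = 37 − 2·n.
Subsequence C: 3, -7, -17 — linear: a_n = 13 − 10·n.
The 10th slot belongs to subsequence A; its 4th term is 64.
The 11th slot belongs to subsequence B; its 4th term is 29.

64, 29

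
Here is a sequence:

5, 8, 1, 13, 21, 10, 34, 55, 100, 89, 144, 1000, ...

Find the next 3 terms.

The slot pattern repeats as AAB (period 3), so there are 2 interleaved tracks.
Track A = 5, 8, 13, 21, 34, 55, 89, 144: each term equals the sum of the previous two.
Track B = 1, 10, 100, 1000: geometric, ×10 each step.
Position 13 → track A, term 9 = 233.
Term 14 comes from track A (its 10th entry): 377.
Position 15 falls in track B as its term 5, giving 10000.

233, 377, 10000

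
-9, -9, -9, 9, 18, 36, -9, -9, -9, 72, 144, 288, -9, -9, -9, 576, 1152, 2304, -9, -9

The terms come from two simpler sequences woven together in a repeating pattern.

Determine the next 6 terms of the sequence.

-9, 4608, 9216, 18432, -9, -9

The slot pattern repeats as AAABBB (period 6), so there are 2 interleaved tracks.
Stream A: -9, -9, -9, -9, -9, -9, -9, -9, -9, -9, -9. Constant -9.
Stream B: 9, 18, 36, 72, 144, 288, 576, 1152, 2304. Geometric, ×2 each step.
Term 21 comes from stream A (its 12th entry): -9.
The 22nd slot belongs to stream B; its 10th term is 4608.
The 23rd slot belongs to stream B; its 11th term is 9216.
Term 24 comes from stream B (its 12th entry): 18432.
Position 25 falls in stream A as its term 13, giving -9.
The 26th slot belongs to stream A; its 14th term is -9.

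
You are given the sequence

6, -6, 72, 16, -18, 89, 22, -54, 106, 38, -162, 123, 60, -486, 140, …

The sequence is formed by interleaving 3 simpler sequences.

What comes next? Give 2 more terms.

98, -1458

Split by position mod 3: positions 1, 4, 7, … form one track, and each other residue class forms its own.
Track A is 6, 16, 22, 38, 60, which is Fibonacci-style (each term is the sum of the two before it).
Track B is -6, -18, -54, -162, -486, which is geometric with ratio 3.
Track C is 72, 89, 106, 123, 140, which is arithmetic with common difference +17.
Term 16 comes from track A (its 6th entry): 98.
The 17th slot belongs to track B; its 6th term is -1458.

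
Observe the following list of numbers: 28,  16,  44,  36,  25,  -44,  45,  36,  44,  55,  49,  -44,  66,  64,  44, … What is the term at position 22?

Taking every 3rd term gives 3 separate tracks.
Subsequence A is 28, 36, 45, 55, 66, which is triangular numbers starting at T_7.
Subsequence B is 16, 25, 36, 49, 64, which is perfect squares starting at 4².
Subsequence C is 44, -44, 44, -44, 44, which is oscillating between 44 and -44.
Position 22 → subsequence A, term 8 = 105.

105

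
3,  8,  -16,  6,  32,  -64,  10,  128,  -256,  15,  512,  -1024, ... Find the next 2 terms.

21, 2048

Reading positions in blocks of 3 reveals the pattern ABB — 2 tracks woven together.
Track A = 3, 6, 10, 15: the triangular numbers T_2, T_3, ….
Track B = 8, -16, 32, -64, 128, -256, 512, -1024: multiplying by -2 each time.
Position 13 → track A, term 5 = 21.
Term 14 comes from track B (its 9th entry): 2048.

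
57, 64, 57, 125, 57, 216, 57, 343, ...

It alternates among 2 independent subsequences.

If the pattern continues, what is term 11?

Positions 1, 3, 5, … form one subsequence and positions 2, 4, 6, … form another.
Track A = 57, 57, 57, 57: constant 57.
Track B = 64, 125, 216, 343: perfect cubes starting at 4³.
The 11th slot belongs to track A; its 6th term is 57.

57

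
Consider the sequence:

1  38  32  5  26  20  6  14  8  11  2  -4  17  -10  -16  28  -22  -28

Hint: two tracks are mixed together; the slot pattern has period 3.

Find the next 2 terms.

The slot pattern repeats as ABB (period 3), so there are 2 interleaved tracks.
Track A is 1, 5, 6, 11, 17, 28, which is Fibonacci-style (each term is the sum of the two before it).
Track B is 38, 32, 26, 20, 14, 8, 2, -4, -10, -16, -22, -28, which is linear: a_n = 44 − 6·n.
The 19th slot belongs to track A; its 7th term is 45.
Position 20 falls in track B as its term 13, giving -34.

45, -34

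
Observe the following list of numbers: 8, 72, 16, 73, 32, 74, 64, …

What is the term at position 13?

The terms cycle through 2 interleaved subsequences.
Track A = 8, 16, 32, 64: powers 2^3, 2^4, 2^5, ….
Track B = 72, 73, 74: linear: a_n = 71 + n.
Term 13 comes from track A (its 7th entry): 512.

512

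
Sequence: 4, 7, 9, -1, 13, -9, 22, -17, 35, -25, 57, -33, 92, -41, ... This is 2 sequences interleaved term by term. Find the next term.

149

Taking every 2nd term gives 2 separate tracks.
Track A is 4, 9, 13, 22, 35, 57, 92, which is Fibonacci-style (each term is the sum of the two before it).
Track B is 7, -1, -9, -17, -25, -33, -41, which is subtracting 8 each time.
Position 15 → track A, term 8 = 149.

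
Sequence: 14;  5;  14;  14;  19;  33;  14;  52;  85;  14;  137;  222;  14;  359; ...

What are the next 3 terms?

Reading positions in blocks of 3 reveals the pattern ABB — 2 tracks woven together.
Stream A is 14, 14, 14, 14, 14, which is constant 14.
Stream B is 5, 14, 19, 33, 52, 85, 137, 222, 359, which is each term equals the sum of the previous two.
Term 15 comes from stream B (its 10th entry): 581.
Term 16 comes from stream A (its 6th entry): 14.
Position 17 falls in stream B as its term 11, giving 940.

581, 14, 940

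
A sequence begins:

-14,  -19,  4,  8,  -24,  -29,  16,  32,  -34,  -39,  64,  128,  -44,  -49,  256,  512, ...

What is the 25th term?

-74

Positions follow the repeating pattern AABB; grouping by letter gives 2 tracks.
Subsequence A = -14, -19, -24, -29, -34, -39, -44, -49: arithmetic with common difference −5.
Subsequence B = 4, 8, 16, 32, 64, 128, 256, 512: successive powers of 2.
The 25th slot belongs to subsequence A; its 13th term is -74.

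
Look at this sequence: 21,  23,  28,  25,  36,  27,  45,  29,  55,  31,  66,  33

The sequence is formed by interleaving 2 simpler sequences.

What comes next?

78

Split by position mod 2 into 2 tracks.
Subsequence A: 21, 28, 36, 45, 55, 66. Triangular numbers n(n+1)/2 for n = 6, 7, ….
Subsequence B: 23, 25, 27, 29, 31, 33. Adding 2 each time.
Position 13 → subsequence A, term 7 = 78.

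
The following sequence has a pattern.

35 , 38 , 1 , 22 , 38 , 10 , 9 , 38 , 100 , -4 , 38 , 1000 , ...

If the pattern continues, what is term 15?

10000

Taking every 3rd term gives 3 separate tracks.
Track A is 35, 22, 9, -4, which is arithmetic, step −13.
Track B is 38, 38, 38, 38, which is the constant sequence 38.
Track C is 1, 10, 100, 1000, which is powers of 10.
Term 15 comes from track C (its 5th entry): 10000.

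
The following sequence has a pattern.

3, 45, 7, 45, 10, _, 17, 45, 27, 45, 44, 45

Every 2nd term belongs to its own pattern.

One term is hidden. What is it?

Odd-indexed and even-indexed terms follow separate rules.
Subsequence A: 3, 7, 10, 17, 27, 44 (Fibonacci-style (each term is the sum of the two before it)).
Subsequence B: 45, 45, ?, 45, 45, 45 (always 45).
Subsequence B's pattern makes the blank 45.

45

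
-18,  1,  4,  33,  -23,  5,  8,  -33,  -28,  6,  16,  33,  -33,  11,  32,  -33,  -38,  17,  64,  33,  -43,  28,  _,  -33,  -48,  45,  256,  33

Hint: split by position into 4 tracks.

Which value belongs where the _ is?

The terms cycle through 4 interleaved subsequences.
Stream A is -18, -23, -28, -33, -38, -43, -48, which is subtracting 5 each time.
Stream B is 1, 5, 6, 11, 17, 28, 45, which is each term equals the sum of the previous two.
Stream C is 4, 8, 16, 32, 64, ?, 256, which is successive powers of 2.
Stream D is 33, -33, 33, -33, 33, -33, 33, which is alternating ±33.
So the missing entry in stream C is 128.

128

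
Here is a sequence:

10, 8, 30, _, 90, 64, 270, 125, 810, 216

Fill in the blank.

Odd-indexed and even-indexed terms follow separate rules.
Track A: 10, 30, 90, 270, 810 (multiplying by 3 each time).
Track B: 8, ?, 64, 125, 216 (perfect cubes starting at 2³).
Track B's pattern makes the blank 27.

27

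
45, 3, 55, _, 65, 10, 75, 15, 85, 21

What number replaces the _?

Positions 1, 3, 5, … form one subsequence and positions 2, 4, 6, … form another.
Track A: 45, 55, 65, 75, 85 (linear: a_n = 35 + 10·n).
Track B: 3, ?, 10, 15, 21 (the triangular numbers T_2, T_3, …).
Filling track B at index 2 by its rule yields 6.

6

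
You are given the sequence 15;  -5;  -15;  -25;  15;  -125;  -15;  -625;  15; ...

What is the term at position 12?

-15625

Positions 1, 3, 5, … form one subsequence and positions 2, 4, 6, … form another.
Subsequence A: 15, -15, 15, -15, 15 — oscillating between 15 and -15.
Subsequence B: -5, -25, -125, -625 — geometric, ×5 each step.
Position 12 → subsequence B, term 6 = -15625.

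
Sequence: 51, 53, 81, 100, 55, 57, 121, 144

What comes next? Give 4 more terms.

Reading positions in blocks of 4 reveals the pattern AABB — 2 tracks woven together.
Stream A: 51, 53, 55, 57 — linear: a_n = 49 + 2·n.
Stream B: 81, 100, 121, 144 — consecutive squares n² from n = 9.
Position 9 falls in stream A as its term 5, giving 59.
Position 10 falls in stream A as its term 6, giving 61.
Term 11 comes from stream B (its 5th entry): 169.
The 12th slot belongs to stream B; its 6th term is 196.

59, 61, 169, 196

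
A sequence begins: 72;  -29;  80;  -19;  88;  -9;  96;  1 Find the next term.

The terms cycle through 2 interleaved subsequences.
Stream A: 72, 80, 88, 96 (adding 8 each time).
Stream B: -29, -19, -9, 1 (linear: a_n = -39 + 10·n).
Position 9 falls in stream A as its term 5, giving 104.

104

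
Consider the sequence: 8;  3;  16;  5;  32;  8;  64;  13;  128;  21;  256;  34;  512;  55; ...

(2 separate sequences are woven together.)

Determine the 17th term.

Odd-indexed and even-indexed terms follow separate rules.
Stream A: 8, 16, 32, 64, 128, 256, 512 — successive powers of 2.
Stream B: 3, 5, 8, 13, 21, 34, 55 — each term equals the sum of the previous two.
Term 17 comes from stream A (its 9th entry): 2048.

2048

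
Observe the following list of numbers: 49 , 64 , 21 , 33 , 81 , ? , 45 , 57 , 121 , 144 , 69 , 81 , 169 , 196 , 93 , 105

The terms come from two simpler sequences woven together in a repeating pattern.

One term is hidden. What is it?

Positions follow the repeating pattern AABB; grouping by letter gives 2 tracks.
Stream A: 49, 64, 81, ?, 121, 144, 169, 196 — perfect squares starting at 7².
Stream B: 21, 33, 45, 57, 69, 81, 93, 105 — arithmetic, step +12.
Stream A's pattern makes the blank 100.

100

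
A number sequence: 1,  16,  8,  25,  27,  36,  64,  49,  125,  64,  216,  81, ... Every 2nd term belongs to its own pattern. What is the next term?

343

Odd-indexed and even-indexed terms follow separate rules.
Track A: 1, 8, 27, 64, 125, 216 — consecutive cubes n³ from n = 1.
Track B: 16, 25, 36, 49, 64, 81 — perfect squares starting at 4².
The 13th slot belongs to track A; its 7th term is 343.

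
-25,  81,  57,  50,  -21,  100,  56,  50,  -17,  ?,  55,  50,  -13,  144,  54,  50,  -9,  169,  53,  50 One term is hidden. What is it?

121

Split by position mod 4 into 4 tracks.
Stream A: -25, -21, -17, -13, -9 — adding 4 each time.
Stream B: 81, 100, ?, 144, 169 — the squares 9², 10², 11², ….
Stream C: 57, 56, 55, 54, 53 — subtracting 1 each time.
Stream D: 50, 50, 50, 50, 50 — the constant sequence 50.
So the missing entry in stream B is 121.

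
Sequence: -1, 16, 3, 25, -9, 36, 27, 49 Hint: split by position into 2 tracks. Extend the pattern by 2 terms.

Taking every 2nd term gives 2 separate tracks.
Track A: -1, 3, -9, 27. Multiplying by -3 each time.
Track B: 16, 25, 36, 49. Perfect squares starting at 4².
Position 9 → track A, term 5 = -81.
Position 10 falls in track B as its term 5, giving 64.

-81, 64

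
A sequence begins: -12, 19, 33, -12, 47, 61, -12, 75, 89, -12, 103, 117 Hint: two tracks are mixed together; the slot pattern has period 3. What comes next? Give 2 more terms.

Reading positions in blocks of 3 reveals the pattern ABB — 2 tracks woven together.
Subsequence A is -12, -12, -12, -12, which is the constant sequence -12.
Subsequence B is 19, 33, 47, 61, 75, 89, 103, 117, which is linear: a_n = 5 + 14·n.
Term 13 comes from subsequence A (its 5th entry): -12.
Position 14 → subsequence B, term 9 = 131.

-12, 131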